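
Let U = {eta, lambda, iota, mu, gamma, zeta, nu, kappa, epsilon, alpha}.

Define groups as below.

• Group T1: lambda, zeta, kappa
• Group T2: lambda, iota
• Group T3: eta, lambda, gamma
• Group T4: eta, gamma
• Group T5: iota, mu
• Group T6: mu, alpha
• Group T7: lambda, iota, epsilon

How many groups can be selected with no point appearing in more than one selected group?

T1, T4, T6 are pairwise disjoint (T1={lambda,zeta,kappa}; T4={eta,gamma}; T6={mu,alpha}).
Every remaining group overlaps one of these, and no 4 of the listed groups are pairwise disjoint, so 3 is the maximum.

3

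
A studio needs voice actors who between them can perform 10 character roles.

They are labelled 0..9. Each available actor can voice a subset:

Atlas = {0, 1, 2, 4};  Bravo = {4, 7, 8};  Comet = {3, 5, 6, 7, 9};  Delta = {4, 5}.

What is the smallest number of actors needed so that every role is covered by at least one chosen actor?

3

Atlas and Bravo and Comet together: Atlas ∪ Bravo ∪ Comet = {0, 1, 2, 3, 4, 5, 6, 7, 8, 9} — every role is covered.
Only Atlas contains 0, so Atlas is forced; the remaining 6 roles need at least 2 more actors (each remaining actor adds at most 5) — so at least 3 actors are needed, and 3 is optimal.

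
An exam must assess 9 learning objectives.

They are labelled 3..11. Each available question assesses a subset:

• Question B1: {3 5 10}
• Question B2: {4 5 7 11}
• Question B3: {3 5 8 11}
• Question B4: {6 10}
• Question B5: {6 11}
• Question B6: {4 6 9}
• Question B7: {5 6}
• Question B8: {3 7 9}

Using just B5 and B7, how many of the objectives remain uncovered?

Union of B5, B7 = {5, 6, 11}.
Not covered: 3, 4, 7, 8, 9, 10 — 6 objectives.

6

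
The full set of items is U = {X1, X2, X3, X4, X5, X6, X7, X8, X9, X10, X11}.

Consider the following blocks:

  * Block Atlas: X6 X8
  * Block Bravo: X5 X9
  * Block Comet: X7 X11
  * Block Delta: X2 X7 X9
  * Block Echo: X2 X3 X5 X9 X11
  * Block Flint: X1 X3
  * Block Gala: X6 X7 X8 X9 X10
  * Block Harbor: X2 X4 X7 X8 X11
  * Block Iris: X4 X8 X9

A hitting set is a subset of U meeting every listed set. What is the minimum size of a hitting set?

H = {X1, X7, X8, X9} meets every block (each contains at least one member of H), and |H| = 4.
The blocks Atlas, Bravo, Comet, Flint are pairwise disjoint, so any hitting set needs a separate item for each — at least 4. Hence 4 is optimal.

4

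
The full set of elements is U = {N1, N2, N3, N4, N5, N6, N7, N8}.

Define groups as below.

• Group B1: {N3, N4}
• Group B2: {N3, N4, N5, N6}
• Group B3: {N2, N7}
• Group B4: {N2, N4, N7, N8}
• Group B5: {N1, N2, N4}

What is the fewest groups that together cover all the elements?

3

B2 and B4 and B5 together: B2 ∪ B4 ∪ B5 = {N1, N2, N3, N4, N5, N6, N7, N8} — every element is covered.
Only B5 contains N1, so B5 is forced; the remaining 5 elements need at least 2 more groups (each remaining group adds at most 3) — so at least 3 groups are needed, and 3 is optimal.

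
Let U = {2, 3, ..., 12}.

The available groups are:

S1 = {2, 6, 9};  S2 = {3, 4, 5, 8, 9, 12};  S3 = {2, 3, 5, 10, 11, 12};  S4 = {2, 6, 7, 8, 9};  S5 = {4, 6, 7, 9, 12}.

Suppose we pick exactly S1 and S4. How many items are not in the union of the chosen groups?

6

Union of S1, S4 = {2, 6, 7, 8, 9}.
Not covered: 3, 4, 5, 10, 11, 12 — 6 items.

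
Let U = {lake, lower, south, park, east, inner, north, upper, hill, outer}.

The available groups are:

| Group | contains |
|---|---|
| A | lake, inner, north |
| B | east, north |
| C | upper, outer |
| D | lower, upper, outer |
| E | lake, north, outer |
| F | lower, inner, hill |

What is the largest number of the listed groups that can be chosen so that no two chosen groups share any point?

3

B, C, F are pairwise disjoint (B={east,north}; C={upper,outer}; F={lower,inner,hill}).
Every remaining group overlaps one of these, and no 4 of the listed groups are pairwise disjoint, so 3 is the maximum.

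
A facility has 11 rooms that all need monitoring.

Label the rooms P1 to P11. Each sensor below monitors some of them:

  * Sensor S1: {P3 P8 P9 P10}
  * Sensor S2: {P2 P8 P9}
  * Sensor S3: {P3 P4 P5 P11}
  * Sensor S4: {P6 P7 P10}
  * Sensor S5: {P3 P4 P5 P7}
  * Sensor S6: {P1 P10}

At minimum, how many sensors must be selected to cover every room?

Take {S2, S3, S4, S6}. Their union is {P1, P2, P3, P4, P5, P6, P7, P8, P9, P10, P11}, which is all 11 rooms.
Only S6 contains P1, so S6 is forced; the remaining 9 rooms need at least 3 more sensors (each remaining sensor adds at most 4) — so at least 4 sensors are needed, and 4 is optimal.

4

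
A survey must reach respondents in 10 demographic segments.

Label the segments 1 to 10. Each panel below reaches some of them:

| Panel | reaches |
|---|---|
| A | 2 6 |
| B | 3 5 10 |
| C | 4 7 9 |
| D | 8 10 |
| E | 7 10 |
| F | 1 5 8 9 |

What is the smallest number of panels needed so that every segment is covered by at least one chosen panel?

4

Take {A, B, C, F}. Their union is {1, 2, 3, 4, 5, 6, 7, 8, 9, 10}, which is all 10 segments.
Only F contains 1, so F is forced; the remaining 6 segments need at least 3 more panels (each remaining panel adds at most 2) — so at least 4 panels are needed, and 4 is optimal.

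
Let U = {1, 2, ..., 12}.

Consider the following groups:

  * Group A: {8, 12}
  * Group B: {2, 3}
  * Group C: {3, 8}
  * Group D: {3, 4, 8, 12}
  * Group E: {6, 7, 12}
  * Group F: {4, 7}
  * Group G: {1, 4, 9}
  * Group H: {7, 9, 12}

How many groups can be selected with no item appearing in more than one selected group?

3

A, B, G are pairwise disjoint (A={8,12}; B={2,3}; G={1,4,9}).
Every remaining group overlaps one of these, and no 4 of the listed groups are pairwise disjoint, so 3 is the maximum.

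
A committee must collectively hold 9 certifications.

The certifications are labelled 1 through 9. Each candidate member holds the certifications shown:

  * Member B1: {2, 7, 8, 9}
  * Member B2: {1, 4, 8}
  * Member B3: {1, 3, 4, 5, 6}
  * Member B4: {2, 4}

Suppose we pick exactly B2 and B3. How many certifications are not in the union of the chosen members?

3

Union of B2, B3 = {1, 3, 4, 5, 6, 8}.
Not covered: 2, 7, 9 — 3 certifications.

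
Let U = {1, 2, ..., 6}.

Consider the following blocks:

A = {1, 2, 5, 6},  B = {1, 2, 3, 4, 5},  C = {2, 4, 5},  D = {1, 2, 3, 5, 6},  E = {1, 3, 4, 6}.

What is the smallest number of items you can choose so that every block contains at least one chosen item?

Take H = {2, 6}. Each listed block contains at least one of these, so H is a hitting set of size 2.
No single item lies in every block, so at least 2 are needed and 2 is optimal.

2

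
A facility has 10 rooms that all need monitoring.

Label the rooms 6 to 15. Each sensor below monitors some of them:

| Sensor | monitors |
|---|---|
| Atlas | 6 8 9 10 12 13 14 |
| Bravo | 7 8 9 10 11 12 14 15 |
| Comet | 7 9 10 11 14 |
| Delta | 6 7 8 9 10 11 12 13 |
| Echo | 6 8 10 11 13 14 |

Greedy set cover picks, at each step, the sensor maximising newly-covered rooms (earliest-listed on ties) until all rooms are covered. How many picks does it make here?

2

Greedy: pick Bravo (covers 8 new) → pick Atlas (covers 2 new). Total picks: 2.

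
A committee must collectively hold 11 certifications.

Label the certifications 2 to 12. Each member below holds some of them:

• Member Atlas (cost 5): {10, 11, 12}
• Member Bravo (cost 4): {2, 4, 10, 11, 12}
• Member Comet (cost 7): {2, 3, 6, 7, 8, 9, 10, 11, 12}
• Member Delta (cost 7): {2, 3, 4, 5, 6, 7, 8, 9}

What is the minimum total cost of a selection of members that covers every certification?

11

Bravo, Delta together cover every certification (Bravo ∪ Delta = {2, 3, 4, 5, 6, 7, 8, 9, 10, 11, 12}); total cost 4 + 7 = 11.
The greedy pick Comet, Delta costs 14; no covering selection beats 11.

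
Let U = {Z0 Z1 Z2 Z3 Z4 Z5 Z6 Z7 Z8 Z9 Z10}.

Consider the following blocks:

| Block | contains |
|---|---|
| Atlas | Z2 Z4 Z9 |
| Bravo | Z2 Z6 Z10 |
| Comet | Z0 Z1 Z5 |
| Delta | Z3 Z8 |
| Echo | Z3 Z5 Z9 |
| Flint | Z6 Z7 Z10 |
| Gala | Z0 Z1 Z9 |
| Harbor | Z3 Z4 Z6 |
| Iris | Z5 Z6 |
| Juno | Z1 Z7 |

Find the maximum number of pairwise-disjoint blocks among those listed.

Atlas, Comet, Delta, Flint are pairwise disjoint (Atlas={Z2,Z4,Z9}; Comet={Z0,Z1,Z5}; Delta={Z3,Z8}; Flint={Z6,Z7,Z10}).
Every remaining block overlaps one of these, and no 5 of the listed blocks are pairwise disjoint, so 4 is the maximum.

4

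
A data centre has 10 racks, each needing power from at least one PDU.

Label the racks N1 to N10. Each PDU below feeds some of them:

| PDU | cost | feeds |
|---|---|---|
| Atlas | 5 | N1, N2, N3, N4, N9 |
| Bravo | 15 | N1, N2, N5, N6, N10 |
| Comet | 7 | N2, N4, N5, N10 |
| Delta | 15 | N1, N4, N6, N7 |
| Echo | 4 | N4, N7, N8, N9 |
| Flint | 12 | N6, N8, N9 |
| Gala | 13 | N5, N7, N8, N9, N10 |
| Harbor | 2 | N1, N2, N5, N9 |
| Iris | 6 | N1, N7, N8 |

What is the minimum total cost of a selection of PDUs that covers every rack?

Atlas, Bravo, Echo together cover every rack (Atlas ∪ Bravo ∪ Echo = {N1, N2, N3, N4, N5, N6, N7, N8, N9, N10}); total cost 5 + 15 + 4 = 24.
The greedy pick Harbor, Echo, Atlas, Comet, Flint costs 30; no covering selection beats 24.

24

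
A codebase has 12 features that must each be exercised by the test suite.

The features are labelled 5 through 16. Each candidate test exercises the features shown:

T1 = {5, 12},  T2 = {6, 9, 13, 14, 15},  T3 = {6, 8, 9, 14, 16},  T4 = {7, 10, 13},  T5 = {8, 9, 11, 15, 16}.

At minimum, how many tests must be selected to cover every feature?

Take {T1, T2, T4, T5}. Their union is {5, 6, 7, 8, 9, 10, 11, 12, 13, 14, 15, 16}, which is all 12 features.
Only T5 contains 11, so T5 is forced; the remaining 7 features need at least 3 more tests (each remaining test adds at most 3) — so at least 4 tests are needed, and 4 is optimal.

4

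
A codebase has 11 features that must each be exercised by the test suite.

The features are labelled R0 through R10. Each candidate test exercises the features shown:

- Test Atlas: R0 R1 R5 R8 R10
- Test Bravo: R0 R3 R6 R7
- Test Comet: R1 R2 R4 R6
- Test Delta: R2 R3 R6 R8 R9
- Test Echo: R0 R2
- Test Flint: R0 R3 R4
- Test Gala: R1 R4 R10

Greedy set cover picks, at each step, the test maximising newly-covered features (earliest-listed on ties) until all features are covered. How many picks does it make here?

Greedy: pick Atlas (covers 5 new) → pick Delta (covers 4 new) → pick Bravo (covers 1 new) → pick Comet (covers 1 new). Total picks: 4.

4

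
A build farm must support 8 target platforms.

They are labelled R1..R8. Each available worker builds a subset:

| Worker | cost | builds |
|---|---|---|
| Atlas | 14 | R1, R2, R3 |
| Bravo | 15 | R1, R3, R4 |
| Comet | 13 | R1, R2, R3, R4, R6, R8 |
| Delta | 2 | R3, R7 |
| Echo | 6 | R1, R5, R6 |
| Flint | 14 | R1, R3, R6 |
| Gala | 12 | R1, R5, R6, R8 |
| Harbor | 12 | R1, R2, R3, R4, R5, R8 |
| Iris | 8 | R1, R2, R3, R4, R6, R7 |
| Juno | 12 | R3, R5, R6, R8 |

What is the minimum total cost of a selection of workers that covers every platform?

20

Gala, Iris together cover every platform (Gala ∪ Iris = {R1, R2, R3, R4, R5, R6, R7, R8}); total cost 12 + 8 = 20.
No covering selection has total cost below 20.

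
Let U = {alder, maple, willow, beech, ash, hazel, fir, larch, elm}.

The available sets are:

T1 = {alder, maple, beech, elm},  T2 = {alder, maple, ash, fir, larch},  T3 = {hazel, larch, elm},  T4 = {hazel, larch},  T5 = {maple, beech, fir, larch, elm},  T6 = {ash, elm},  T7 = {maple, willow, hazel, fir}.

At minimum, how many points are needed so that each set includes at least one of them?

Take H = {maple, larch, elm}. Each listed set contains at least one of these, so H is a hitting set of size 3.
No choice of 2 points meets every set, so 3 is the minimum.

3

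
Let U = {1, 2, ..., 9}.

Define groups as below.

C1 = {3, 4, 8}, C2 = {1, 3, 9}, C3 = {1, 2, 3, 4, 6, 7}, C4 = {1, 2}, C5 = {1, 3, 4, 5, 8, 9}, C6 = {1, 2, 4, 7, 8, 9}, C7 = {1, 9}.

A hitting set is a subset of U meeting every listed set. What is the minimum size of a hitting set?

Take H = {1, 4}. Each listed group contains at least one of these, so H is a hitting set of size 2.
The groups C1, C4 are pairwise disjoint, so any hitting set needs a separate item for each — at least 2. Hence 2 is optimal.

2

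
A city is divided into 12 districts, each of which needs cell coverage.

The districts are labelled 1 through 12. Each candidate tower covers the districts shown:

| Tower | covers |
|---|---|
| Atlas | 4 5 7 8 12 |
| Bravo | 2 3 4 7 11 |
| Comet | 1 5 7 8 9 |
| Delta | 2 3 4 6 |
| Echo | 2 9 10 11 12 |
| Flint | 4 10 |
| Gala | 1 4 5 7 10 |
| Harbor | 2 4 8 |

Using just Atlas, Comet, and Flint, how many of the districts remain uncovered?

Union of Atlas, Comet, Flint = {1, 4, 5, 7, 8, 9, 10, 12}.
Not covered: 2, 3, 6, 11 — 4 districts.

4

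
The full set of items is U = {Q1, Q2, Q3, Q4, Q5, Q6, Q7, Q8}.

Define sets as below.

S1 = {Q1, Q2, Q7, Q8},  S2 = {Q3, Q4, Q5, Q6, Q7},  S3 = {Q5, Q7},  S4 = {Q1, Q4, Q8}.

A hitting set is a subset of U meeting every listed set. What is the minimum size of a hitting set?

2

H = {Q1, Q7} meets every set (each contains at least one member of H), and |H| = 2.
The sets S3, S4 are pairwise disjoint, so any hitting set needs a separate item for each — at least 2. Hence 2 is optimal.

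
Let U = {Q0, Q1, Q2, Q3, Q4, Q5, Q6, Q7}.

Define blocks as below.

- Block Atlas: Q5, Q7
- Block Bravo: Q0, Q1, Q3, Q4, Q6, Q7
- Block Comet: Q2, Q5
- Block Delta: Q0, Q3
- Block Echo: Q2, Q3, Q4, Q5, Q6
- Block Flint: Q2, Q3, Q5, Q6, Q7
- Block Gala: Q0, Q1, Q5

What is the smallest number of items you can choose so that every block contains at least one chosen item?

The 2 items {Q0, Q5} hit every block.
The blocks Bravo, Comet are pairwise disjoint, so any hitting set needs a separate item for each — at least 2. Hence 2 is optimal.

2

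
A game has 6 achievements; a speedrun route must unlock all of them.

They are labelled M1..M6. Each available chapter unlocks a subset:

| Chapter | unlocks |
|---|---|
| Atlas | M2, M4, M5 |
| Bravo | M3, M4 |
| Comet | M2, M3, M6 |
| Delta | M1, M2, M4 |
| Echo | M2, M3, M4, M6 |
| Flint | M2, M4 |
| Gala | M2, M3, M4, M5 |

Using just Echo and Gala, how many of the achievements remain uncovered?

Union of Echo, Gala = {M2, M3, M4, M5, M6}.
Not covered: M1 — 1 achievement.

1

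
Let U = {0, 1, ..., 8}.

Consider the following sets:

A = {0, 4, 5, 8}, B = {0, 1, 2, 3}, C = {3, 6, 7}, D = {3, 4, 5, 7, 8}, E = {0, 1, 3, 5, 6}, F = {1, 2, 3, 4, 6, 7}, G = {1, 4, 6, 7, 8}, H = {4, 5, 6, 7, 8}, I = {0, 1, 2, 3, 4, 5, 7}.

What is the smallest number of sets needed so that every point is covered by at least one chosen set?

H and I together: H ∪ I = {0, 1, 2, 3, 4, 5, 6, 7, 8} — every point is covered.
No single set has all 9 points (the largest, I, has 7), so 2 is optimal.

2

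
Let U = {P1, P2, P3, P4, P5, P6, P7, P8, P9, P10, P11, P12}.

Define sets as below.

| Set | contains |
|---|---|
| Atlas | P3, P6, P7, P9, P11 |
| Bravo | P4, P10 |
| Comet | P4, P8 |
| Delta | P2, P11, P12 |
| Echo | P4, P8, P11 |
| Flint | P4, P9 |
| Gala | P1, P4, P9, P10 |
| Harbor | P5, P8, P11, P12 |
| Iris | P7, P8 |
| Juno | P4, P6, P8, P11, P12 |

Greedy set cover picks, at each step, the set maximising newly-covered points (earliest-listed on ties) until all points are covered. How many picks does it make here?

Greedy: pick Atlas (covers 5 new) → pick Gala (covers 3 new) → pick Harbor (covers 3 new) → pick Delta (covers 1 new). Total picks: 4.

4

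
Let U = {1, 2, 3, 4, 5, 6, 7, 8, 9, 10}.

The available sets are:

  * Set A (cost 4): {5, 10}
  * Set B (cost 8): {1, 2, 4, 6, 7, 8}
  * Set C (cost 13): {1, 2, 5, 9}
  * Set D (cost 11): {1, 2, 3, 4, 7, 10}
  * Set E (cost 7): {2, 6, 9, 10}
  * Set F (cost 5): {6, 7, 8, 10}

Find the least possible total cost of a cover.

27

A, D, E, F together cover every item (A ∪ D ∪ E ∪ F = {1, 2, 3, 4, 5, 6, 7, 8, 9, 10}); total cost 4 + 11 + 7 + 5 = 27.
The greedy pick F, B, A, E, D costs 35; no covering selection beats 27.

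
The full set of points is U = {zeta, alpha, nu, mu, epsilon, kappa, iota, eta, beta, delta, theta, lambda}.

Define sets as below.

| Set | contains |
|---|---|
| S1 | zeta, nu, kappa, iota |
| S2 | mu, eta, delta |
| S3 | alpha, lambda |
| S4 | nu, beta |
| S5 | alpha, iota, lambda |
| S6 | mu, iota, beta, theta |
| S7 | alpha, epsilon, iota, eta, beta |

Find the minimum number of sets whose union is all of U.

S1 and S2 and S5 and S6 and S7 together: S1 ∪ S2 ∪ S5 ∪ S6 ∪ S7 = {zeta, alpha, nu, mu, epsilon, kappa, iota, eta, beta, delta, theta, lambda} — every point is covered.
No 4 of the 7 sets cover everything (all 35 combinations miss at least one point), so 5 is optimal.

5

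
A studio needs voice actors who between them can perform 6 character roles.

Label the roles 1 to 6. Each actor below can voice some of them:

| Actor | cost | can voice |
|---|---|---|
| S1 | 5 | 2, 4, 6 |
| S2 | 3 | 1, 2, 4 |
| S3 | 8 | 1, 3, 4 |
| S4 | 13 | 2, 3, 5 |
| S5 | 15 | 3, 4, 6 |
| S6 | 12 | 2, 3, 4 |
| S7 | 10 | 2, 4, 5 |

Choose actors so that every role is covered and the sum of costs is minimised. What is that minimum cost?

S1, S2, S4 together cover every role (S1 ∪ S2 ∪ S4 = {1, 2, 3, 4, 5, 6}); total cost 5 + 3 + 13 = 21.
No covering selection has total cost below 21.

21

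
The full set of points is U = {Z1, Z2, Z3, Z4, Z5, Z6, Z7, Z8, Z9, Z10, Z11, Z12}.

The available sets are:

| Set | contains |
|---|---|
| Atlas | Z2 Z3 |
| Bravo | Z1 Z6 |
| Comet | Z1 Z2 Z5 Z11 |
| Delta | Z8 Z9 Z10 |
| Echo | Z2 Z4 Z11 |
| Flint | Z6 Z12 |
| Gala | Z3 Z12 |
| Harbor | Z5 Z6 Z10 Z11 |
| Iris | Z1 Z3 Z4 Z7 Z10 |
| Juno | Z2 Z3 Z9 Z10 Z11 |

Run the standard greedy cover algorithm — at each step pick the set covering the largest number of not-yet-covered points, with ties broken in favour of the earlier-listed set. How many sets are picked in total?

4

Greedy: pick Iris (covers 5 new) → pick Comet (covers 3 new) → pick Delta (covers 2 new) → pick Flint (covers 2 new). Total picks: 4.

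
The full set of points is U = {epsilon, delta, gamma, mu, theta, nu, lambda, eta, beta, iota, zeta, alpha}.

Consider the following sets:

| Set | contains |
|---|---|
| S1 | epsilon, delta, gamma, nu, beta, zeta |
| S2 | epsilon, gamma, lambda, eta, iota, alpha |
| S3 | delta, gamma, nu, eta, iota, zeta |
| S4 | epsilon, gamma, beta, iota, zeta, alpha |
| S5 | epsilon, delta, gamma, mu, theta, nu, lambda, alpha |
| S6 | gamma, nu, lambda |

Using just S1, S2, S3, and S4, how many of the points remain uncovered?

2

Union of S1, S2, S3, S4 = {epsilon, delta, gamma, nu, lambda, eta, beta, iota, zeta, alpha}.
Not covered: mu, theta — 2 points.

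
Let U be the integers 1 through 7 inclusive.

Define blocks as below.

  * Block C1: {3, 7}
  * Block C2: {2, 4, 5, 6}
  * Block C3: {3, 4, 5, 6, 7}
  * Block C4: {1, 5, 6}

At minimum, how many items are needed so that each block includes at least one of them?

The 2 items {6, 7} hit every block.
The blocks C1, C4 are pairwise disjoint, so any hitting set needs a separate item for each — at least 2. Hence 2 is optimal.

2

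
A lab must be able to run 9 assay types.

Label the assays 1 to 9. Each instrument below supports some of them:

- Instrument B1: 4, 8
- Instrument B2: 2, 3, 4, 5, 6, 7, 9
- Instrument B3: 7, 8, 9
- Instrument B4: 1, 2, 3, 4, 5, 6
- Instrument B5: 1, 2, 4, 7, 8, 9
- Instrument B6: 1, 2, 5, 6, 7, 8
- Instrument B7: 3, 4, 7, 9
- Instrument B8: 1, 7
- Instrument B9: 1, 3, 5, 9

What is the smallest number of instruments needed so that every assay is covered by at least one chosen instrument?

B4 and B5 together: B4 ∪ B5 = {1, 2, 3, 4, 5, 6, 7, 8, 9} — every assay is covered.
No single instrument has all 9 assays (the largest, B2, has 7), so 2 is optimal.

2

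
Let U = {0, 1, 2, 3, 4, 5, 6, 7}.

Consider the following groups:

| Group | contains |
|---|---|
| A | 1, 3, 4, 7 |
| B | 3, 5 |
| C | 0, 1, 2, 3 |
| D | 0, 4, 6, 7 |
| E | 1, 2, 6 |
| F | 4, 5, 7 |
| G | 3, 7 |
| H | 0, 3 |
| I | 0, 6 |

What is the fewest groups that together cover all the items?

B, D, and E cover everything between them: the union {0, 1, 2, 3, 4, 5, 6, 7} is all of U.
No 2 of the 9 groups cover everything (all 36 combinations miss at least one item), so 3 is optimal.

3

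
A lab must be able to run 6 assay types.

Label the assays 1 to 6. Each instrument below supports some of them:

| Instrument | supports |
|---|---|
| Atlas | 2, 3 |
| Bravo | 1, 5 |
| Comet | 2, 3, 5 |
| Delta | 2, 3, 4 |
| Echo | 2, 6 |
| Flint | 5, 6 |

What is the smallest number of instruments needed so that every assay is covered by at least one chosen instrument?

3

Take {Bravo, Delta, Echo}. Their union is {1, 2, 3, 4, 5, 6}, which is all 6 assays.
Only Bravo contains 1, so Bravo is forced; the remaining 4 assays need at least 2 more instruments (each remaining instrument adds at most 3) — so at least 3 instruments are needed, and 3 is optimal.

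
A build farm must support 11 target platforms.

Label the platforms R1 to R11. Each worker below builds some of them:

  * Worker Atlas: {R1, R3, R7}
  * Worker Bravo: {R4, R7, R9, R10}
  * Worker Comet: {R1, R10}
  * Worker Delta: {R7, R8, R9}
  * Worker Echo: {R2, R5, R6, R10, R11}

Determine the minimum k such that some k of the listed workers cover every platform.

4

Take {Atlas, Bravo, Delta, Echo}. Their union is {R1, R2, R3, R4, R5, R6, R7, R8, R9, R10, R11}, which is all 11 platforms.
No 3 of the 5 workers cover everything (all 10 combinations miss at least one platform), so 4 is optimal.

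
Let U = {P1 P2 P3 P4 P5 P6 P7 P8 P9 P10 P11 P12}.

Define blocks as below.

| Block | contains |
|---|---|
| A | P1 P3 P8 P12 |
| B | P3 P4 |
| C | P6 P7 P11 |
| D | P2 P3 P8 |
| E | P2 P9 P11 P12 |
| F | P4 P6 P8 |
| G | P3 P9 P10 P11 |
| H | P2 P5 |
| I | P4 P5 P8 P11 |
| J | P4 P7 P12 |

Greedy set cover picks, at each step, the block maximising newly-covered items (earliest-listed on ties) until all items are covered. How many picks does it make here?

Greedy: pick A (covers 4 new) → pick C (covers 3 new) → pick E (covers 2 new) → pick I (covers 2 new) → pick G (covers 1 new). Total picks: 5.

5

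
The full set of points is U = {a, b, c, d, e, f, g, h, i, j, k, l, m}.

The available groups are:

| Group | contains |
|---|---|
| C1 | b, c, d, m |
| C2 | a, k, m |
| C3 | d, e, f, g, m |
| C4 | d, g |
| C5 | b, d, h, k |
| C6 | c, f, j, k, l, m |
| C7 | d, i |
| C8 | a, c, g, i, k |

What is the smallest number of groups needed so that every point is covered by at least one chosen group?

4

C3, C5, C6, and C8 cover everything between them: the union {a, b, c, d, e, f, g, h, i, j, k, l, m} is all of U.
Only C6 contains j, so C6 is forced; the remaining 7 points need at least 3 more groups (each remaining group adds at most 3) — so at least 4 groups are needed, and 4 is optimal.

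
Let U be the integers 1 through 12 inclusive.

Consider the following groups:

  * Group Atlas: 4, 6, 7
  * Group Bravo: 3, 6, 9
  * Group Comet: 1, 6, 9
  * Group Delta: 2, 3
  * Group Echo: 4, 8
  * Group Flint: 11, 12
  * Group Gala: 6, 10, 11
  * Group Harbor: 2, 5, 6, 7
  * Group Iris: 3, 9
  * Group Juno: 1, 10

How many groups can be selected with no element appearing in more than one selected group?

Echo, Flint, Harbor, Iris, Juno are pairwise disjoint (Echo={4,8}; Flint={11,12}; Harbor={2,5,6,7}; Iris={3,9}; Juno={1,10}).
Every remaining group overlaps one of these, and no 6 of the listed groups are pairwise disjoint, so 5 is the maximum.

5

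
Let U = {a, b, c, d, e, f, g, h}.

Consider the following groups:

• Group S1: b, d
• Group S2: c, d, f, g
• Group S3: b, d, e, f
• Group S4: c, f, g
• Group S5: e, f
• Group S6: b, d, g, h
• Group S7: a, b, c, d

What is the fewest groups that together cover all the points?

3

S3 and S6 and S7 together: S3 ∪ S6 ∪ S7 = {a, b, c, d, e, f, g, h} — every point is covered.
Only S7 contains a, so S7 is forced; the remaining 4 points need at least 2 more groups (each remaining group adds at most 2) — so at least 3 groups are needed, and 3 is optimal.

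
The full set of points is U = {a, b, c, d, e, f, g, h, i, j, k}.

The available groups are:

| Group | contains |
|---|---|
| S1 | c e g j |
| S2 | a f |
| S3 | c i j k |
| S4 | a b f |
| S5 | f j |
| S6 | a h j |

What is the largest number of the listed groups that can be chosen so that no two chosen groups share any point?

S2, S3 are pairwise disjoint (S2={a,f}; S3={c,i,j,k}).
Every remaining group overlaps one of these, and no 3 of the listed groups are pairwise disjoint, so 2 is the maximum.

2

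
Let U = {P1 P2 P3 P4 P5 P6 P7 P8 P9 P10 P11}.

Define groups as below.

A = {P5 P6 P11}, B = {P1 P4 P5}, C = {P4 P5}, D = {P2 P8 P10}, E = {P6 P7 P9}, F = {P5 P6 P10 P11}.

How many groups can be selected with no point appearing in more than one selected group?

B, D, E are pairwise disjoint (B={P1,P4,P5}; D={P2,P8,P10}; E={P6,P7,P9}).
Every remaining group overlaps one of these, and no 4 of the listed groups are pairwise disjoint, so 3 is the maximum.

3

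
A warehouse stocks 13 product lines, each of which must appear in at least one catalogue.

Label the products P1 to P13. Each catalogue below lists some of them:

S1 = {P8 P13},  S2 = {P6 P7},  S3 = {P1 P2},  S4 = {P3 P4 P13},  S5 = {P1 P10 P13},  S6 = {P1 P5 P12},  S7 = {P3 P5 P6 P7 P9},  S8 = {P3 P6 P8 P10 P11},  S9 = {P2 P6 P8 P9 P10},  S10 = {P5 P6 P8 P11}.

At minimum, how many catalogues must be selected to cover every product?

5

Take {S3, S4, S6, S7, S8}. Their union is {P1, P2, P3, P4, P5, P6, P7, P8, P9, P10, P11, P12, P13}, which is all 13 products.
No 4 of the 10 catalogues cover everything (all 210 combinations miss at least one product), so 5 is optimal.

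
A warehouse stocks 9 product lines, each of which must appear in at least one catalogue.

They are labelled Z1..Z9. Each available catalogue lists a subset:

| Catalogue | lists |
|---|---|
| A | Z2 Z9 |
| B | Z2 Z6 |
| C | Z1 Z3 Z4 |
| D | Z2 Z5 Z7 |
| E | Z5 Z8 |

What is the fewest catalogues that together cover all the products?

Take {A, B, C, D, E}. Their union is {Z1, Z2, Z3, Z4, Z5, Z6, Z7, Z8, Z9}, which is all 9 products.
No 4 of the 5 catalogues cover everything (all 5 combinations miss at least one product), so 5 is optimal.

5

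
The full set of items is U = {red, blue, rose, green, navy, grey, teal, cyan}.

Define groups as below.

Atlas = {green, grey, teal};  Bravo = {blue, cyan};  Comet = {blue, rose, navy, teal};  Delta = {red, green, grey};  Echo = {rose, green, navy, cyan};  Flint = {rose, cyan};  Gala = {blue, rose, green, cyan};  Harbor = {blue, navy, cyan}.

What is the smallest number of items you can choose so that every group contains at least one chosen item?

The 3 items {rose, green, cyan} hit every group.
No choice of 2 items meets every group, so 3 is the minimum.

3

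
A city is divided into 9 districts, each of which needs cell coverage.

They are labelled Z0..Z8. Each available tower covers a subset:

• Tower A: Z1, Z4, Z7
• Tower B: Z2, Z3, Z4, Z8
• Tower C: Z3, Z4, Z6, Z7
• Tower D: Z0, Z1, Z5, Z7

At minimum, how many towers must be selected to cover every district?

Take {B, C, D}. Their union is {Z0, Z1, Z2, Z3, Z4, Z5, Z6, Z7, Z8}, which is all 9 districts.
Each tower has at most 4 districts, and 2·4 = 8 < 9 — so at least 3 towers are needed, and 3 is optimal.

3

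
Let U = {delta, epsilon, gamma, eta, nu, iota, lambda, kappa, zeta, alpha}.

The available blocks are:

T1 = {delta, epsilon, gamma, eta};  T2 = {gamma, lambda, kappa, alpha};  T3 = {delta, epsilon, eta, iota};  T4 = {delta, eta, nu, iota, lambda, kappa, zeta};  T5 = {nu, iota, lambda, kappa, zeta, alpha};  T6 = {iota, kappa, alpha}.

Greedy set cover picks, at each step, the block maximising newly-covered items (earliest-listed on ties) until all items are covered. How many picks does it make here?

3

Greedy: pick T4 (covers 7 new) → pick T1 (covers 2 new) → pick T2 (covers 1 new). Total picks: 3.
(The true minimum cover uses only 2 blocks, so greedy is not optimal here.)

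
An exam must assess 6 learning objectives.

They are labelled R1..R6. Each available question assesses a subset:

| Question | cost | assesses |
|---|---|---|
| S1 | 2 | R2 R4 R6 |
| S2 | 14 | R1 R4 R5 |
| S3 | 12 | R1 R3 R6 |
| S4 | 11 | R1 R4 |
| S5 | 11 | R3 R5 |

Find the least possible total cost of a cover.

24

S1, S4, S5 together cover every objective (S1 ∪ S4 ∪ S5 = {R1, R2, R3, R4, R5, R6}); total cost 2 + 11 + 11 = 24.
No covering selection has total cost below 24.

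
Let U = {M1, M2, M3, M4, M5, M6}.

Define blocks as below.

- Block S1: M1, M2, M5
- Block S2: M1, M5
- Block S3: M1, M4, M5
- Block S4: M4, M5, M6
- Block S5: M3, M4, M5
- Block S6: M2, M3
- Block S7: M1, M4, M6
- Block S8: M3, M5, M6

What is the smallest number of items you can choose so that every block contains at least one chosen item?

Take H = {M2, M4, M5}. Each listed block contains at least one of these, so H is a hitting set of size 3.
No choice of 2 items meets every block, so 3 is the minimum.

3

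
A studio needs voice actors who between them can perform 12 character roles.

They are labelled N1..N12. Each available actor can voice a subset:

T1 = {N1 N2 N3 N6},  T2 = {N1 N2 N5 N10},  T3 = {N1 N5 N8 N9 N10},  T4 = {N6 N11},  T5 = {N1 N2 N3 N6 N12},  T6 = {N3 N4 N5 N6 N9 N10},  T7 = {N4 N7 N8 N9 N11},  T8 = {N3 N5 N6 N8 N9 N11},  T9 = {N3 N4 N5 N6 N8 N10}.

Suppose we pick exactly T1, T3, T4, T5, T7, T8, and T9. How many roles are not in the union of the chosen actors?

0

Union of T1, T3, T4, T5, T7, T8, T9 = {N1, N2, N3, N4, N5, N6, N7, N8, N9, N10, N11, N12} — that's every role, so 0 are uncovered.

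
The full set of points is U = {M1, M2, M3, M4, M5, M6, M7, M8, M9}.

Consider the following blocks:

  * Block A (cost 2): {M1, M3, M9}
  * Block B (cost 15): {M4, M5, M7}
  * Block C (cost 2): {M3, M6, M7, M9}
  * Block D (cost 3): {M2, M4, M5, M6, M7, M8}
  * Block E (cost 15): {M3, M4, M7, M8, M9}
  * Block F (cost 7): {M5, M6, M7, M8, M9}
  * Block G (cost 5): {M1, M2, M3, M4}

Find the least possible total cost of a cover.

A, D together cover every point (A ∪ D = {M1, M2, M3, M4, M5, M6, M7, M8, M9}); total cost 2 + 3 = 5.
The greedy pick C, D, A costs 7; no covering selection beats 5.

5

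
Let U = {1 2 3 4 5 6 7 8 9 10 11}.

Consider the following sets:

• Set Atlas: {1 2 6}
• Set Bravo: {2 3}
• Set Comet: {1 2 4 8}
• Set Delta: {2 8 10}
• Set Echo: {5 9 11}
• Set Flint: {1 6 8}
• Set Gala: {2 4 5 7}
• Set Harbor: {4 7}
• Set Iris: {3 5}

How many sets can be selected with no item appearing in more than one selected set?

Bravo, Echo, Flint, Harbor are pairwise disjoint (Bravo={2,3}; Echo={5,9,11}; Flint={1,6,8}; Harbor={4,7}).
Every remaining set overlaps one of these, and no 5 of the listed sets are pairwise disjoint, so 4 is the maximum.

4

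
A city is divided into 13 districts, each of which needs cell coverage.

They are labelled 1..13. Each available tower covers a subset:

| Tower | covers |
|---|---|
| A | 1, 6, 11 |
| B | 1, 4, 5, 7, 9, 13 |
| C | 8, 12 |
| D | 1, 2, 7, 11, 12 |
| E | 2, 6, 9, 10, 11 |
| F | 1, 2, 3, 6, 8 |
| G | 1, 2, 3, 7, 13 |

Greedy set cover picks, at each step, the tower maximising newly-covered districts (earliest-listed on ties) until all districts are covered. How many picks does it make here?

4

Greedy: pick B (covers 6 new) → pick E (covers 4 new) → pick C (covers 2 new) → pick F (covers 1 new). Total picks: 4.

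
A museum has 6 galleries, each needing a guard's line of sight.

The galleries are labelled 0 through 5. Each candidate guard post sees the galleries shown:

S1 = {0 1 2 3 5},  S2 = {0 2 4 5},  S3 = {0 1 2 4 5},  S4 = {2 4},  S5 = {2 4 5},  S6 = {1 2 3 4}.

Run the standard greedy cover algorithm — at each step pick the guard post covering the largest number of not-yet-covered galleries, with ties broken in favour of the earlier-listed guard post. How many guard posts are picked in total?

2

Greedy: pick S1 (covers 5 new) → pick S2 (covers 1 new). Total picks: 2.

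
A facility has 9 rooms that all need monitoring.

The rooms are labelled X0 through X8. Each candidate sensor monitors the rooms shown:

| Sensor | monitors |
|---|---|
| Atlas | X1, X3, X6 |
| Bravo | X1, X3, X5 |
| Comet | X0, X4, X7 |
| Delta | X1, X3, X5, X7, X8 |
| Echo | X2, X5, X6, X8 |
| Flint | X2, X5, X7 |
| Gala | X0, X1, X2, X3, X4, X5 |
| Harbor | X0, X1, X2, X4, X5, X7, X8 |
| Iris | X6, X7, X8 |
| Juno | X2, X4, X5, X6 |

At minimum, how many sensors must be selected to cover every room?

Atlas and Harbor together: Atlas ∪ Harbor = {X0, X1, X2, X3, X4, X5, X6, X7, X8} — every room is covered.
No single sensor has all 9 rooms (the largest, Harbor, has 7), so 2 is optimal.

2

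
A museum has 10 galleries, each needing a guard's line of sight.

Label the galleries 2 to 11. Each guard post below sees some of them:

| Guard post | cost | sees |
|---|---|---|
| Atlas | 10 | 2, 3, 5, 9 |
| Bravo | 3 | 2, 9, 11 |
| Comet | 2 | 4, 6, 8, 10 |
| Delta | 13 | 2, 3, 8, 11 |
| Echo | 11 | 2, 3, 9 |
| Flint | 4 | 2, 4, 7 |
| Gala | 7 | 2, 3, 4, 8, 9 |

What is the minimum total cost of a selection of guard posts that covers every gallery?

Atlas, Bravo, Comet, Flint together cover every gallery (Atlas ∪ Bravo ∪ Comet ∪ Flint = {2, 3, 4, 5, 6, 7, 8, 9, 10, 11}); total cost 10 + 3 + 2 + 4 = 19.
No covering selection has total cost below 19.

19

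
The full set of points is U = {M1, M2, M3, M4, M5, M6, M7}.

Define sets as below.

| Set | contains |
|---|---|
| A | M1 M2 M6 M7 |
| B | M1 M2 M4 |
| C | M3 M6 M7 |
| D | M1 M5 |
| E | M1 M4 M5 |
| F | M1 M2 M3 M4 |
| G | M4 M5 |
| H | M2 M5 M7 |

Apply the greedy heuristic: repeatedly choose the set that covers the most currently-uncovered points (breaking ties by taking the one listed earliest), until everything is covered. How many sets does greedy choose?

Greedy: pick A (covers 4 new) → pick E (covers 2 new) → pick C (covers 1 new). Total picks: 3.

3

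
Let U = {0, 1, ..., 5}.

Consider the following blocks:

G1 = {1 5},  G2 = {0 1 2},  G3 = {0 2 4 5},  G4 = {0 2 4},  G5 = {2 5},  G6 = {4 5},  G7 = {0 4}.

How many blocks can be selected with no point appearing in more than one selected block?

2

G1, G7 are pairwise disjoint (G1={1,5}; G7={0,4}).
Every remaining block overlaps one of these, and no 3 of the listed blocks are pairwise disjoint, so 2 is the maximum.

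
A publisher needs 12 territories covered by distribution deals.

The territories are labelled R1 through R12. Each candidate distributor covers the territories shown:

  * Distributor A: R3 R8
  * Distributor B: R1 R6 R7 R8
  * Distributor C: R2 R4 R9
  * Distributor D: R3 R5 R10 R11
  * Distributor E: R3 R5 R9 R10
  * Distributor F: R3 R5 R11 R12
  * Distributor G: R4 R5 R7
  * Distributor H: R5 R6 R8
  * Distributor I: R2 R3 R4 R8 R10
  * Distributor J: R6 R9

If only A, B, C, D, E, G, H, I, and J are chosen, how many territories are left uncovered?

Union of A, B, C, D, E, G, H, I, J = {R1, R2, R3, R4, R5, R6, R7, R8, R9, R10, R11}.
Not covered: R12 — 1 territory.

1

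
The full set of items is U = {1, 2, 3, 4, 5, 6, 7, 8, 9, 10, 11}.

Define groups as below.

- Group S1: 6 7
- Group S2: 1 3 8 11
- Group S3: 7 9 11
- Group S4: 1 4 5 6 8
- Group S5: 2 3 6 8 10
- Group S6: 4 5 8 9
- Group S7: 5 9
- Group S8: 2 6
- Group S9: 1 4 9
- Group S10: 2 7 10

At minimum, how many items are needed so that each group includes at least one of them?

4

H = {2, 3, 6, 9} meets every group (each contains at least one member of H), and |H| = 4.
No choice of 3 items meets every group, so 4 is the minimum.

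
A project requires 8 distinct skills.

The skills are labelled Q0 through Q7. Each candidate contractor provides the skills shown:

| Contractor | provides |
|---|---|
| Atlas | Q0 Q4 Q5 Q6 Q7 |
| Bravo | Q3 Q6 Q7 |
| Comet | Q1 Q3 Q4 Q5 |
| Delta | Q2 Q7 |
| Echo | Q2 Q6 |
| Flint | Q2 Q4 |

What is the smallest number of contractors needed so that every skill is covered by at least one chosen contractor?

Atlas and Comet and Delta together: Atlas ∪ Comet ∪ Delta = {Q0, Q1, Q2, Q3, Q4, Q5, Q6, Q7} — every skill is covered.
Only Atlas contains Q0, so Atlas is forced; the remaining 3 skills need at least 2 more contractors (each remaining contractor adds at most 2) — so at least 3 contractors are needed, and 3 is optimal.

3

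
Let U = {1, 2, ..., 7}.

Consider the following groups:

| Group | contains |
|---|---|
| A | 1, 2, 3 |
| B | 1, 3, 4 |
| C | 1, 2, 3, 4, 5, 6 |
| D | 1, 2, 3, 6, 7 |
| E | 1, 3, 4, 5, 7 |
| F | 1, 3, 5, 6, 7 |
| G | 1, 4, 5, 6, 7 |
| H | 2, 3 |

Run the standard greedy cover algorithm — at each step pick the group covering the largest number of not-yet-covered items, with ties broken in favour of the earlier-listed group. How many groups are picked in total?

Greedy: pick C (covers 6 new) → pick D (covers 1 new). Total picks: 2.

2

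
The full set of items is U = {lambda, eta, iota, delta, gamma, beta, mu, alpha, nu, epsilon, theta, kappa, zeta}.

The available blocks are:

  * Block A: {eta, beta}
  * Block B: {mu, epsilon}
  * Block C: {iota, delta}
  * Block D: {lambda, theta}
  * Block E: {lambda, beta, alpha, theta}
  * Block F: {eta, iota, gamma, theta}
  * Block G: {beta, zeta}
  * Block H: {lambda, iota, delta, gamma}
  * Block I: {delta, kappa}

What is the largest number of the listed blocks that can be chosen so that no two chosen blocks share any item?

B, D, G, I are pairwise disjoint (B={mu,epsilon}; D={lambda,theta}; G={beta,zeta}; I={delta,kappa}).
Every remaining block overlaps one of these, and no 5 of the listed blocks are pairwise disjoint, so 4 is the maximum.

4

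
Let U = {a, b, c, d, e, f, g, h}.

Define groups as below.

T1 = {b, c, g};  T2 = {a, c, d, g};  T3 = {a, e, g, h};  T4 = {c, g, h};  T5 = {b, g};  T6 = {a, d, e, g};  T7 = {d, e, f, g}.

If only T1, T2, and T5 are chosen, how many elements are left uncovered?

3

Union of T1, T2, T5 = {a, b, c, d, g}.
Not covered: e, f, h — 3 elements.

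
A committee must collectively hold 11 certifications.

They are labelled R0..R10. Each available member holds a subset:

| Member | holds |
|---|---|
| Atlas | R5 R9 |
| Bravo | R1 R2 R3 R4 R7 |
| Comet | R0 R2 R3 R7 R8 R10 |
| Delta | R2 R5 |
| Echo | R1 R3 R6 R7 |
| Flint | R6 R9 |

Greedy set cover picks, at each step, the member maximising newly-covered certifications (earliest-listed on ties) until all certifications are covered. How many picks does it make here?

Greedy: pick Comet (covers 6 new) → pick Atlas (covers 2 new) → pick Bravo (covers 2 new) → pick Echo (covers 1 new). Total picks: 4.

4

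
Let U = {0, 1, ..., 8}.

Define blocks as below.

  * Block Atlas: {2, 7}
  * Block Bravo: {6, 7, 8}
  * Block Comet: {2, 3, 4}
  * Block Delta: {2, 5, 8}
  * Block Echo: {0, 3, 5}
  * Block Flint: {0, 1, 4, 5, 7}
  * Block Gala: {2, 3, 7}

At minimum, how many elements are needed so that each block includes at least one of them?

3

H = {2, 3, 7} meets every block (each contains at least one member of H), and |H| = 3.
No choice of 2 elements meets every block, so 3 is the minimum.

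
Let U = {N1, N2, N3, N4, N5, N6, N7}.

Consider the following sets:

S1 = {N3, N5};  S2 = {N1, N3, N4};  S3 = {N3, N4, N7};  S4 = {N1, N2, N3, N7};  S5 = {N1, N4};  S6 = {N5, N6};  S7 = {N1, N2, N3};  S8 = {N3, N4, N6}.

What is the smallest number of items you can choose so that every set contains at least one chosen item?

3

The 3 items {N2, N4, N5} hit every set.
No choice of 2 items meets every set, so 3 is the minimum.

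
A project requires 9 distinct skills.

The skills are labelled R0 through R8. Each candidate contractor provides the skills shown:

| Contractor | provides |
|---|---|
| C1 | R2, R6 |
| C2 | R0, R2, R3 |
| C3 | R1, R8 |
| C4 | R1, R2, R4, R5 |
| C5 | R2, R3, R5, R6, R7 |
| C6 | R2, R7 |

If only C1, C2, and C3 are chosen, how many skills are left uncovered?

Union of C1, C2, C3 = {R0, R1, R2, R3, R6, R8}.
Not covered: R4, R5, R7 — 3 skills.

3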